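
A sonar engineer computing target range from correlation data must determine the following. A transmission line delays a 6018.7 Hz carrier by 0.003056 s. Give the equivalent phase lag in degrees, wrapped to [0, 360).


Phase shift from frequency and time delay:
phi = 360 * f * t_delay
    = 360 * 6018.7 * 0.003056
    = 6621.53 degrees
    mod 360 = 141.53 degrees

141.53 degrees


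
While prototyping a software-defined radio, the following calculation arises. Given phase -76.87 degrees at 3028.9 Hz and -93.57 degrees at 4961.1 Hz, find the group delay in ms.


Group delay from phase difference:
tau = -d(phi)/d(omega)
d(phi) = -16.7 deg = -0.29147 rad
d(omega) = 2*pi*(4961.1 - 3028.9) = 12140.3707 rad/s
tau = -(-0.29147) / 12140.3707
    = 0.024 ms

0.024 ms


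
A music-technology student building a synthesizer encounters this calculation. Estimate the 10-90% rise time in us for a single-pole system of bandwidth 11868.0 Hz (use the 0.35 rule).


Rise time from bandwidth relationship:
tr = 0.35 / BW
   = 0.35 / 11868.0
   = 2.949106842e-05 s
   = 29.4911 us

29.4911 us


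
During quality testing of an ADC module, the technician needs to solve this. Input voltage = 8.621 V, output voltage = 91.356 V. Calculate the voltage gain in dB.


Voltage gain in dB:
G = 20 * log10(Vout / Vin)
  = 20 * log10(91.356 / 8.621)
  = 20 * log10(10.596915)
  = 20 * 1.025179
  = 20.5 dB

20.5 dB


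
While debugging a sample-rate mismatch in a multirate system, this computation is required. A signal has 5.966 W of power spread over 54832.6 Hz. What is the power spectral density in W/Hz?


Power spectral density:
PSD = P / BW
    = 5.966 / 54832.6
    = 0.0001088 W/Hz

0.0001088 W/Hz


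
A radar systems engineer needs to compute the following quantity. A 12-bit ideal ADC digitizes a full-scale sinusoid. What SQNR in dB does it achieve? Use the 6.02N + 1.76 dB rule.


Theoretical SNR for a full-scale sinusoid:
SNR = 6.02 * N + 1.76
    = 6.02 * 12 + 1.76
    = 72.24 + 1.76
    = 74.0 dB

74.0 dB


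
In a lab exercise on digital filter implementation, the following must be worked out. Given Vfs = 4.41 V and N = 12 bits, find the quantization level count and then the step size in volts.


Step 1 — number of quantization levels:
L = 2^N = 2^12 = 4096

Step 2 — LSB step size:
delta = Vfs / L
      = 4.41 / 4096
      = 0.00107666 V

Levels = 4096; step size = 0.00107666 V


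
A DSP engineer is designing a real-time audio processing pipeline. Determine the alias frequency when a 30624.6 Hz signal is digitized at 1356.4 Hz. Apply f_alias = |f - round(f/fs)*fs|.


Compute the nearest integer multiple of fs to the signal:
n = round(30624.6 / 1356.4) = 23
f_alias = |30624.6 - 23 * 1356.4|
        = |30624.6 - 31197.2|
        = 572.6 Hz

572.6


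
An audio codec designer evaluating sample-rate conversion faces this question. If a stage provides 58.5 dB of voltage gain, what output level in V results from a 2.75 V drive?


Output voltage from dB gain:
V_out = V_in * 10^(gain_dB / 20)
      = 2.75 * 10^(58.5 / 20)
      = 2.75 * 841.395142
      = 2313.8366 V

2313.8366 V


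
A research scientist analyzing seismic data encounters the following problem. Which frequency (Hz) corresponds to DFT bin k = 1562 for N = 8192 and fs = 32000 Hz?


Frequency of DFT bin k:
f_k = k * fs / N
    = 1562 * 32000 / 8192
    = 49984000 / 8192
    = 6101.562 Hz

6101.562 Hz


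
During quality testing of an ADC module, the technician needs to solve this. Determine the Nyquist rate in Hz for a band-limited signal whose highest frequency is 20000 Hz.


The Nyquist rate is twice the maximum frequency component.
fs_min = 2 * fmax
      = 2 * 20000
      = 40000 Hz

40000


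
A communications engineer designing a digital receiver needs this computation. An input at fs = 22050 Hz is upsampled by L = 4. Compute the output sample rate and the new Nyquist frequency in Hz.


Step 1 — output sample rate after interpolation by L:
fs_out = L * fs_in = 4 * 22050 = 88200 Hz

Step 2 — Nyquist frequency of the output stream:
f_Nyq = fs_out / 2 = 88200 / 2 = 44100.0 Hz

fs_out = 88200 Hz; f_Nyquist = 44100.0 Hz


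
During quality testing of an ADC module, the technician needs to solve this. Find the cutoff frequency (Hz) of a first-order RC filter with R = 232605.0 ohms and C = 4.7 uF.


Cutoff frequency of a first-order RC filter:
fc = 1 / (2 * pi * R * C)
C = 4.7 uF = 4.7e-06 F
fc = 1 / (2 * pi * 232605.0 * 4.7e-06)
   = 1 / 6.8690514963696
   = 0.145581 Hz

0.145581 Hz


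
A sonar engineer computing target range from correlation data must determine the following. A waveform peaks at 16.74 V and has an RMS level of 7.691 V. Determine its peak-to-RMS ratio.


Crest factor is the ratio of peak to RMS:
CF = V_peak / V_rms
   = 16.74 / 7.691
   = 2.1766

2.1766


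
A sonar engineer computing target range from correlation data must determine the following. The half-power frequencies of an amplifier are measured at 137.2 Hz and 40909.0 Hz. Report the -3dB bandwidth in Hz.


Bandwidth is the difference of -3dB frequencies:
BW = f_high - f_low
   = 40909.0 - 137.2
   = 40771.8 Hz

40771.8 Hz


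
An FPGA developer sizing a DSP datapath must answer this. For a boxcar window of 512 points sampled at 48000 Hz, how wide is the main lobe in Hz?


Main lobe width for a rectangular window:
Width = 2 * fs / N
      = 2 * 48000 / 512
      = 96000 / 512
      = 187.5 Hz

187.5 Hz


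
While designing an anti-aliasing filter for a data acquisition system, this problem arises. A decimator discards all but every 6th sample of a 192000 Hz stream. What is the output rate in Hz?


Decimation reduces the sample rate:
fs_out = fs_in / M
       = 192000 / 6
       = 32000.0 Hz

32000.0 Hz


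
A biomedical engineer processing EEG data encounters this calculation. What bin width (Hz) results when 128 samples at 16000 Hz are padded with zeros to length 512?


Frequency resolution after zero-padding:
N_padded = 128 * 4 = 512
df = fs / N_padded
   = 16000 / 512
   = 31.25 Hz

31.25 Hz


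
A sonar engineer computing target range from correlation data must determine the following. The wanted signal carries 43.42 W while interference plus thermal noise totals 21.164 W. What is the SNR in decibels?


SNR in decibels:
SNR = 10 * log10(Ps / Pn)
    = 10 * log10(43.42 / 21.164)
    = 10 * log10(2.0516)
    = 10 * 0.3121
    = 3.12 dB

3.12 dB


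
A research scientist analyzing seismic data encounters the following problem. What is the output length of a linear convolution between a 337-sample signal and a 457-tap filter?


Linear convolution output length:
L = N + M - 1
  = 337 + 457 - 1
  = 793 samples

793


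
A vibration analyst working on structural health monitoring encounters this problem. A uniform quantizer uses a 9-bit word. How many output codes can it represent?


Number of quantization levels = 2^N
= 2^9
= 512

512


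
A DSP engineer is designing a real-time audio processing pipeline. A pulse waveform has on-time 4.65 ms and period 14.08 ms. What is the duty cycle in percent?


Duty cycle as a percentage:
DC = (t_on / T) * 100
   = (4.65 / 14.08) * 100
   = 0.330256 * 100
   = 33.03 %

33.03 %


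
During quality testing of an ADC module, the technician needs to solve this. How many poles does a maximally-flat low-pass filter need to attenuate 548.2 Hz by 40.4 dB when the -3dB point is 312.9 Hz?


Butterworth filter order formula:
n = log10(10^(A/10) - 1) / (2 * log10(f_stop/f_pass))
10^(40.4/10) - 1 = 10963.782
f_stop/f_pass = 548.2 / 312.9 = 1.752
n = 8.2945 -> ceil = 9

9


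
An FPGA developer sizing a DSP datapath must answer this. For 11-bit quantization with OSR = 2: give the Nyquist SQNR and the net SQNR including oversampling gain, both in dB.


Step 1 — baseline SQNR at Nyquist:
SQNR_base = 6.02*N + 1.76
          = 6.02*11 + 1.76
          = 67.98 dB

Step 2 — oversampling processing gain:
G = 10*log10(OSR) = 10*log10(2) = 3.01 dB

Step 3 — total:
SQNR_total = 67.98 + 3.01 = 70.99 dB

Base SQNR = 67.98 dB; oversampled SQNR = 70.99 dB


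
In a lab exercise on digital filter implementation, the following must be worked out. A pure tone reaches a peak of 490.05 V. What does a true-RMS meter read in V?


RMS voltage for a sinusoidal waveform:
V_rms = V_peak / sqrt(2)
      = 490.05 / 1.414214
      = 346.518 V

346.518 V


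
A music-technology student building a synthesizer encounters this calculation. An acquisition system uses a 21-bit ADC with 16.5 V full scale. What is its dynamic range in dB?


Dynamic range from full-scale to LSB:
V_min = V_max / 2^bits = 16.5 / 2^21
DR = 20 * log10(V_max / V_min)
   = 20 * log10(2^21)
   = 20 * 21 * log10(2)
   = 126.43 dB

126.43 dB


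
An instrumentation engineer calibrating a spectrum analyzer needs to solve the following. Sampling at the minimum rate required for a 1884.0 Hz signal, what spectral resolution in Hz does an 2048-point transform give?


Step 1 — Nyquist sampling rate:
fs = 2 * fmax = 2 * 1884.0 = 3768.0 Hz

Step 2 — DFT bin spacing:
df = fs / N = 3768.0 / 2048 = 1.8398 Hz

1.8398 Hz


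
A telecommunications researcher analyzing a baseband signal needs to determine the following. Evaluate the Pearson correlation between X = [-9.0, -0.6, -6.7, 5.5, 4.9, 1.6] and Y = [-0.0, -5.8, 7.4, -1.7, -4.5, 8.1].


Pearson correlation coefficient (population):
r = cov(X,Y) / (std(X) * std(Y))
Mean X = -0.7167, Mean Y = 0.5833
Cov(X,Y) = -10.338611
Std(X) = 5.477048, Std(Y) = 5.402289
r = -0.3494

-0.3494


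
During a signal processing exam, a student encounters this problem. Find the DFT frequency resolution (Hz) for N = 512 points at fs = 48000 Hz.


DFT frequency resolution:
df = fs / N
   = 48000 / 512
   = 93.75 Hz

93.75 Hz


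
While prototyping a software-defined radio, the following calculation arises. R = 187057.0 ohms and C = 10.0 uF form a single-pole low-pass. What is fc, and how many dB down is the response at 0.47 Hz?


Step 1 — cutoff frequency:
fc = 1 / (2*pi*R*C)
C = 10.0 uF = 1e-05 F
fc = 1 / (2*pi*187057.0*1e-05)
   = 0.0850837 Hz

Step 2 — magnitude at f = 0.47 Hz:
|H(f)| = 1 / sqrt(1 + (f/fc)^2)
f/fc = 0.47 / 0.0850837 = 5.523972
|H| = 1 / sqrt(1 + 30.514267) = 0.1781338
|H|_dB = 20*log10(0.1781338) = -14.99 dB

fc = 0.0850837 Hz; |H(0.47 Hz)| = -14.99 dB


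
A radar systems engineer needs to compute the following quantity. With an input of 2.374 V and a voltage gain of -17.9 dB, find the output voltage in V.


Output voltage from dB gain:
V_out = V_in * 10^(gain_dB / 20)
      = 2.374 * 10^(-17.9 / 20)
      = 2.374 * 0.12735
      = 0.3023 V

0.3023 V


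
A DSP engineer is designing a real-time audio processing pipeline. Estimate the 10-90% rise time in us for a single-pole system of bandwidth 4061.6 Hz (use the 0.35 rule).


Rise time from bandwidth relationship:
tr = 0.35 / BW
   = 0.35 / 4061.6
   = 8.617293677e-05 s
   = 86.1729 us

86.1729 us


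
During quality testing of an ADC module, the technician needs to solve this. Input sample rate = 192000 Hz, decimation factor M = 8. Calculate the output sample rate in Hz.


Decimation reduces the sample rate:
fs_out = fs_in / M
       = 192000 / 8
       = 24000.0 Hz

24000.0 Hz


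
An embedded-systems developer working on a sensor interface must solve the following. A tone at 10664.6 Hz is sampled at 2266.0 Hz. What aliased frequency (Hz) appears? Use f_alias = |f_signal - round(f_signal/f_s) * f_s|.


Compute the nearest integer multiple of fs to the signal:
n = round(10664.6 / 2266.0) = 5
f_alias = |10664.6 - 5 * 2266.0|
        = |10664.6 - 11330.0|
        = 665.4 Hz

665.4


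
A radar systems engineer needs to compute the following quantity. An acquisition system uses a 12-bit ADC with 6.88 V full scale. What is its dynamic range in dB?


Dynamic range from full-scale to LSB:
V_min = V_max / 2^bits = 6.88 / 2^12
DR = 20 * log10(V_max / V_min)
   = 20 * log10(2^12)
   = 20 * 12 * log10(2)
   = 72.25 dB

72.25 dB


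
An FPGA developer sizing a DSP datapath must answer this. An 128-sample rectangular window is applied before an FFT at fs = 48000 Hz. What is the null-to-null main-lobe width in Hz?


Main lobe width for a rectangular window:
Width = 2 * fs / N
      = 2 * 48000 / 128
      = 96000 / 128
      = 750.0 Hz

750.0 Hz


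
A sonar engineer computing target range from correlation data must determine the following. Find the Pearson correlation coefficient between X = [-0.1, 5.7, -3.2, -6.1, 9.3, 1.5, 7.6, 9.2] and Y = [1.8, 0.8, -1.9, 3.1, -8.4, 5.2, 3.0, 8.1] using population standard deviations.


Pearson correlation coefficient (population):
r = cov(X,Y) / (std(X) * std(Y))
Mean X = 2.9875, Mean Y = 1.4625
Cov(X,Y) = -2.050469
Std(X) = 5.473673, Std(Y) = 4.639487
r = -0.0807

-0.0807


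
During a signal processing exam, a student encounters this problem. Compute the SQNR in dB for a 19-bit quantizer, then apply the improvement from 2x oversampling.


Step 1 — baseline SQNR at Nyquist:
SQNR_base = 6.02*N + 1.76
          = 6.02*19 + 1.76
          = 116.14 dB

Step 2 — oversampling processing gain:
G = 10*log10(OSR) = 10*log10(2) = 3.01 dB

Step 3 — total:
SQNR_total = 116.14 + 3.01 = 119.15 dB

Base SQNR = 116.14 dB; oversampled SQNR = 119.15 dB


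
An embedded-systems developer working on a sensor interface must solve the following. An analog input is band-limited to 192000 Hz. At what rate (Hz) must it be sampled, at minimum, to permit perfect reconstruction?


The Nyquist rate is twice the maximum frequency component.
fs_min = 2 * fmax
      = 2 * 192000
      = 384000 Hz

384000


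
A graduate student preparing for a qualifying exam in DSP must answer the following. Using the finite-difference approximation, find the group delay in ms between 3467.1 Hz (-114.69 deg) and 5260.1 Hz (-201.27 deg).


Group delay from phase difference:
tau = -d(phi)/d(omega)
d(phi) = -86.58 deg = -1.511106 rad
d(omega) = 2*pi*(5260.1 - 3467.1) = 11265.7513 rad/s
tau = -(-1.511106) / 11265.7513
    = 0.1341 ms

0.1341 ms


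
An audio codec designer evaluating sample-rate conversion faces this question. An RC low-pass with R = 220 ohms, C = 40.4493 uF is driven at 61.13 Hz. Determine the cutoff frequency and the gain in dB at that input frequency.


Step 1 — cutoff frequency:
fc = 1 / (2*pi*R*C)
C = 40.4493 uF = 4.04493e-05 F
fc = 1 / (2*pi*220*4.04493e-05)
   = 17.8849 Hz

Step 2 — magnitude at f = 61.13 Hz:
|H(f)| = 1 / sqrt(1 + (f/fc)^2)
f/fc = 61.13 / 17.8849 = 3.417967
|H| = 1 / sqrt(1 + 11.682498) = 0.2808003
|H|_dB = 20*log10(0.2808003) = -11.03 dB

fc = 17.8849 Hz; |H(61.13 Hz)| = -11.03 dB


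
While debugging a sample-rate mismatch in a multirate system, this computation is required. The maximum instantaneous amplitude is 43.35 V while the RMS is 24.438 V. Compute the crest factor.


Crest factor is the ratio of peak to RMS:
CF = V_peak / V_rms
   = 43.35 / 24.438
   = 1.7739

1.7739


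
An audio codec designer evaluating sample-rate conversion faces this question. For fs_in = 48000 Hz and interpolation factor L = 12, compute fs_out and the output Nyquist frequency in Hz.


Step 1 — output sample rate after interpolation by L:
fs_out = L * fs_in = 12 * 48000 = 576000 Hz

Step 2 — Nyquist frequency of the output stream:
f_Nyq = fs_out / 2 = 576000 / 2 = 288000.0 Hz

fs_out = 576000 Hz; f_Nyquist = 288000.0 Hz


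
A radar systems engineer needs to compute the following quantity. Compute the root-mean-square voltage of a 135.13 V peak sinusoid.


RMS voltage for a sinusoidal waveform:
V_rms = V_peak / sqrt(2)
      = 135.13 / 1.414214
      = 95.551 V

95.551 V


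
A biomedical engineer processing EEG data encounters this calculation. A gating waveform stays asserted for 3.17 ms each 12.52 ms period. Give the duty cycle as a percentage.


Duty cycle as a percentage:
DC = (t_on / T) * 100
   = (3.17 / 12.52) * 100
   = 0.253195 * 100
   = 25.32 %

25.32 %


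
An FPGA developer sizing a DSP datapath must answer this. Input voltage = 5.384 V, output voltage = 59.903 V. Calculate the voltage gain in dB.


Voltage gain in dB:
G = 20 * log10(Vout / Vin)
  = 20 * log10(59.903 / 5.384)
  = 20 * log10(11.126114)
  = 20 * 1.046344
  = 20.93 dB

20.93 dB


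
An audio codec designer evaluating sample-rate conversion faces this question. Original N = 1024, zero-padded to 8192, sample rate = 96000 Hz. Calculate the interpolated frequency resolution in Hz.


Frequency resolution after zero-padding:
N_padded = 1024 * 8 = 8192
df = fs / N_padded
   = 96000 / 8192
   = 11.7188 Hz

11.7188 Hz


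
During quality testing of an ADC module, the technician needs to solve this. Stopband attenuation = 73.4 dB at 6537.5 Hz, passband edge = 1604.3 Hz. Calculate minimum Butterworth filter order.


Butterworth filter order formula:
n = log10(10^(A/10) - 1) / (2 * log10(f_stop/f_pass))
10^(73.4/10) - 1 = 21877615.2395
f_stop/f_pass = 6537.5 / 1604.3 = 4.075
n = 6.0151 -> ceil = 7

7


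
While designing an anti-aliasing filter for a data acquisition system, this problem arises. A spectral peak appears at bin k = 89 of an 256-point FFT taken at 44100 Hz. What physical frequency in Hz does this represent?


Frequency of DFT bin k:
f_k = k * fs / N
    = 89 * 44100 / 256
    = 3924900 / 256
    = 15331.641 Hz

15331.641 Hz


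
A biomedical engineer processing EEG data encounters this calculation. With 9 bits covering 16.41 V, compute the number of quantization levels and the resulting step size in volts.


Step 1 — number of quantization levels:
L = 2^N = 2^9 = 512

Step 2 — LSB step size:
delta = Vfs / L
      = 16.41 / 512
      = 0.03205078 V

Levels = 512; step size = 0.03205078 V


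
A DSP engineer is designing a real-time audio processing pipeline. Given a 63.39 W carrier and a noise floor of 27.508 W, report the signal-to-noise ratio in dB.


SNR in decibels:
SNR = 10 * log10(Ps / Pn)
    = 10 * log10(63.39 / 27.508)
    = 10 * log10(2.3044)
    = 10 * 0.3626
    = 3.63 dB

3.63 dB


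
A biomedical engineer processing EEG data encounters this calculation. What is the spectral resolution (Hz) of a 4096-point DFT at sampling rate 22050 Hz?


DFT frequency resolution:
df = fs / N
   = 22050 / 4096
   = 5.3833 Hz

5.3833 Hz


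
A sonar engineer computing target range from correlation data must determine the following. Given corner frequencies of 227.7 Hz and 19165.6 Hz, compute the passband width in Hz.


Bandwidth is the difference of -3dB frequencies:
BW = f_high - f_low
   = 19165.6 - 227.7
   = 18937.9 Hz

18937.9 Hz


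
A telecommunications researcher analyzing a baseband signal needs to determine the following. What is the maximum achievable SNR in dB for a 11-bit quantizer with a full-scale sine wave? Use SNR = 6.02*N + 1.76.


Theoretical SNR for a full-scale sinusoid:
SNR = 6.02 * N + 1.76
    = 6.02 * 11 + 1.76
    = 66.22 + 1.76
    = 67.98 dB

67.98 dB


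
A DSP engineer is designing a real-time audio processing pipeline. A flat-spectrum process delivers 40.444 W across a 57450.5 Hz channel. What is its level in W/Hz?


Power spectral density:
PSD = P / BW
    = 40.444 / 57450.5
    = 0.00070398 W/Hz

0.00070398 W/Hz


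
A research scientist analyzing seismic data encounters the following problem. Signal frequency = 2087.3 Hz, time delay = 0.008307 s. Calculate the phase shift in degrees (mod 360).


Phase shift from frequency and time delay:
phi = 360 * f * t_delay
    = 360 * 2087.3 * 0.008307
    = 6242.11 degrees
    mod 360 = 122.11 degrees

122.11 degrees


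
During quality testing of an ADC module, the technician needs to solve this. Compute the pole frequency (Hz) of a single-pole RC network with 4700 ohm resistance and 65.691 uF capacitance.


Cutoff frequency of a first-order RC filter:
fc = 1 / (2 * pi * R * C)
C = 65.691 uF = 6.5691e-05 F
fc = 1 / (2 * pi * 4700 * 6.5691e-05)
   = 1 / 1.9399190122655
   = 0.515485 Hz

0.515485 Hz


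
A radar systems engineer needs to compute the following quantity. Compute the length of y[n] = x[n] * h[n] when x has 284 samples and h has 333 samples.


Linear convolution output length:
L = N + M - 1
  = 284 + 333 - 1
  = 616 samples

616


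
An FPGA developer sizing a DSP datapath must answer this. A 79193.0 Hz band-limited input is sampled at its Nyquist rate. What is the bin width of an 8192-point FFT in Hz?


Step 1 — Nyquist sampling rate:
fs = 2 * fmax = 2 * 79193.0 = 158386.0 Hz

Step 2 — DFT bin spacing:
df = fs / N = 158386.0 / 8192 = 19.3342 Hz

19.3342 Hz


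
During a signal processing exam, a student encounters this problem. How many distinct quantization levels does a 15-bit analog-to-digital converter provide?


Number of quantization levels = 2^N
= 2^15
= 32768

32768


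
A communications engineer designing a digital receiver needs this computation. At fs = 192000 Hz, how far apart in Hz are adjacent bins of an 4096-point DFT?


DFT frequency resolution:
df = fs / N
   = 192000 / 4096
   = 46.875 Hz

46.875 Hz


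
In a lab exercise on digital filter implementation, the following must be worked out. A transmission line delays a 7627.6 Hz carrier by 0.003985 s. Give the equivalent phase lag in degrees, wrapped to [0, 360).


Phase shift from frequency and time delay:
phi = 360 * f * t_delay
    = 360 * 7627.6 * 0.003985
    = 10942.55 degrees
    mod 360 = 142.55 degrees

142.55 degrees


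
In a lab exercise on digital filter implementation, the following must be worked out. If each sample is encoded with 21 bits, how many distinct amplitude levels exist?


Number of quantization levels = 2^N
= 2^21
= 2097152

2097152


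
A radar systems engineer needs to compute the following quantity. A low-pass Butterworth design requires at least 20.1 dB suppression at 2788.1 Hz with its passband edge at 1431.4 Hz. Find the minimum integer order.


Butterworth filter order formula:
n = log10(10^(A/10) - 1) / (2 * log10(f_stop/f_pass))
10^(20.1/10) - 1 = 101.3293
f_stop/f_pass = 2788.1 / 1431.4 = 1.9478
n = 3.4636 -> ceil = 4

4


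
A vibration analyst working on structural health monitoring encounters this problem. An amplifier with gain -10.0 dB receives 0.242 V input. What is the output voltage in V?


Output voltage from dB gain:
V_out = V_in * 10^(gain_dB / 20)
      = 0.242 * 10^(-10.0 / 20)
      = 0.242 * 0.316228
      = 0.0765 V

0.0765 V


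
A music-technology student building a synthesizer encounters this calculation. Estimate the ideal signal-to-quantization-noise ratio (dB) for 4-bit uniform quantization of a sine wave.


Theoretical SNR for a full-scale sinusoid:
SNR = 6.02 * N + 1.76
    = 6.02 * 4 + 1.76
    = 24.08 + 1.76
    = 25.84 dB

25.84 dB


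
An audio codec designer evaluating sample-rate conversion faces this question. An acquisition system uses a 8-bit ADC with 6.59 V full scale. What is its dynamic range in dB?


Dynamic range from full-scale to LSB:
V_min = V_max / 2^bits = 6.59 / 2^8
DR = 20 * log10(V_max / V_min)
   = 20 * log10(2^8)
   = 20 * 8 * log10(2)
   = 48.16 dB

48.16 dB


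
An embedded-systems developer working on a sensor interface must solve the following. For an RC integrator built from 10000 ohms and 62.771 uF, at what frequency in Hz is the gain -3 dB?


Cutoff frequency of a first-order RC filter:
fc = 1 / (2 * pi * R * C)
C = 62.771 uF = 6.2771e-05 F
fc = 1 / (2 * pi * 10000 * 6.2771e-05)
   = 1 / 3.9440182491697
   = 0.253549 Hz

0.253549 Hz


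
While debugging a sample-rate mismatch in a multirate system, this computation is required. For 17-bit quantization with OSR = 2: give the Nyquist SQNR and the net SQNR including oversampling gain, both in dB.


Step 1 — baseline SQNR at Nyquist:
SQNR_base = 6.02*N + 1.76
          = 6.02*17 + 1.76
          = 104.1 dB

Step 2 — oversampling processing gain:
G = 10*log10(OSR) = 10*log10(2) = 3.01 dB

Step 3 — total:
SQNR_total = 104.1 + 3.01 = 107.11 dB

Base SQNR = 104.1 dB; oversampled SQNR = 107.11 dB


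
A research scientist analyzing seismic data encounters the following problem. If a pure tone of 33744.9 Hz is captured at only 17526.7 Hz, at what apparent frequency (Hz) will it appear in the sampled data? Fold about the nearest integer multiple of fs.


Compute the nearest integer multiple of fs to the signal:
n = round(33744.9 / 17526.7) = 2
f_alias = |33744.9 - 2 * 17526.7|
        = |33744.9 - 35053.4|
        = 1308.5 Hz

1308.5


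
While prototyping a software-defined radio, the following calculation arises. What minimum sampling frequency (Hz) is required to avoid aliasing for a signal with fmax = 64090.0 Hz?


The Nyquist rate is twice the maximum frequency component.
fs_min = 2 * fmax
      = 2 * 64090.0
      = 128180.0 Hz

128180.0


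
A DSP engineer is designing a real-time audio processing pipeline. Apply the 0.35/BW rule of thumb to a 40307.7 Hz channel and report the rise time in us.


Rise time from bandwidth relationship:
tr = 0.35 / BW
   = 0.35 / 40307.7
   = 8.68320445e-06 s
   = 8.6832 us

8.6832 us


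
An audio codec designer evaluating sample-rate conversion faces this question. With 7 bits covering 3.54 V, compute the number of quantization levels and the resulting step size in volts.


Step 1 — number of quantization levels:
L = 2^N = 2^7 = 128

Step 2 — LSB step size:
delta = Vfs / L
      = 3.54 / 128
      = 0.02765625 V

Levels = 128; step size = 0.02765625 V


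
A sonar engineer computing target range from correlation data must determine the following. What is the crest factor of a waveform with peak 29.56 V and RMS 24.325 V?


Crest factor is the ratio of peak to RMS:
CF = V_peak / V_rms
   = 29.56 / 24.325
   = 1.2152

1.2152


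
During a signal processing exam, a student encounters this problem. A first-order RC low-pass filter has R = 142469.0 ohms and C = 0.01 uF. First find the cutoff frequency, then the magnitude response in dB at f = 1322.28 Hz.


Step 1 — cutoff frequency:
fc = 1 / (2*pi*R*C)
C = 0.01 uF = 1e-08 F
fc = 1 / (2*pi*142469.0*1e-08)
   = 111.712 Hz

Step 2 — magnitude at f = 1322.28 Hz:
|H(f)| = 1 / sqrt(1 + (f/fc)^2)
f/fc = 1322.28 / 111.712 = 11.836508
|H| = 1 / sqrt(1 + 140.102922) = 0.0841845
|H|_dB = 20*log10(0.0841845) = -21.5 dB

fc = 111.712 Hz; |H(1322.28 Hz)| = -21.5 dB


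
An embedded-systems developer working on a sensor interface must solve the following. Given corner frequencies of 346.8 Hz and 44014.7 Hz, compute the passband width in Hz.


Bandwidth is the difference of -3dB frequencies:
BW = f_high - f_low
   = 44014.7 - 346.8
   = 43667.9 Hz

43667.9 Hz


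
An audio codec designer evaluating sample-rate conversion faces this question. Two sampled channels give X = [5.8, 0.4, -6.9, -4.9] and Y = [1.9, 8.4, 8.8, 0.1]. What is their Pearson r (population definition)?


Pearson correlation coefficient (population):
r = cov(X,Y) / (std(X) * std(Y))
Mean X = -1.4, Mean Y = 4.8
Cov(X,Y) = -4.9875
Std(X) = 4.939129, Std(Y) = 3.855516
r = -0.2619

-0.2619


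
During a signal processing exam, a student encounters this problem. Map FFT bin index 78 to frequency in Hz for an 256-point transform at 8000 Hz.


Frequency of DFT bin k:
f_k = k * fs / N
    = 78 * 8000 / 256
    = 624000 / 256
    = 2437.5 Hz

2437.5 Hz


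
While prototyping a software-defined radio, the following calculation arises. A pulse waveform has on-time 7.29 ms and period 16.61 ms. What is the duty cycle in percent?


Duty cycle as a percentage:
DC = (t_on / T) * 100
   = (7.29 / 16.61) * 100
   = 0.438892 * 100
   = 43.89 %

43.89 %


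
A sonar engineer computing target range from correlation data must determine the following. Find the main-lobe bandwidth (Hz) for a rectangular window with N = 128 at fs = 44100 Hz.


Main lobe width for a rectangular window:
Width = 2 * fs / N
      = 2 * 44100 / 128
      = 88200 / 128
      = 689.062 Hz

689.062 Hz


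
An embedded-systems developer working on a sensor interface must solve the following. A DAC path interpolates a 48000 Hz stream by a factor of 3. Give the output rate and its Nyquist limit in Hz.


Step 1 — output sample rate after interpolation by L:
fs_out = L * fs_in = 3 * 48000 = 144000 Hz

Step 2 — Nyquist frequency of the output stream:
f_Nyq = fs_out / 2 = 144000 / 2 = 72000.0 Hz

fs_out = 144000 Hz; f_Nyquist = 72000.0 Hz


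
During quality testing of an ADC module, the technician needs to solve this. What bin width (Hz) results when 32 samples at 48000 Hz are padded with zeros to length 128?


Frequency resolution after zero-padding:
N_padded = 32 * 4 = 128
df = fs / N_padded
   = 48000 / 128
   = 375.0 Hz

375.0 Hz


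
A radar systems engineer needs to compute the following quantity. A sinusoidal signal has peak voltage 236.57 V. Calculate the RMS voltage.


RMS voltage for a sinusoidal waveform:
V_rms = V_peak / sqrt(2)
      = 236.57 / 1.414214
      = 167.28 V

167.28 V


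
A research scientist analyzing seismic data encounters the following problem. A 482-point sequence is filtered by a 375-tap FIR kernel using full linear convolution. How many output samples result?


Linear convolution output length:
L = N + M - 1
  = 482 + 375 - 1
  = 856 samples

856


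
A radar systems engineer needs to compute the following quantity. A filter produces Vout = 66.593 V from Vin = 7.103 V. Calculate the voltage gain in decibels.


Voltage gain in dB:
G = 20 * log10(Vout / Vin)
  = 20 * log10(66.593 / 7.103)
  = 20 * log10(9.375334)
  = 20 * 0.971987
  = 19.44 dB

19.44 dB


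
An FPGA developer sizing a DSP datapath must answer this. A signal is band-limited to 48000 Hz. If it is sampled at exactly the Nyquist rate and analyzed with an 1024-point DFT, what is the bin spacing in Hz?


Step 1 — Nyquist sampling rate:
fs = 2 * fmax = 2 * 48000 = 96000 Hz

Step 2 — DFT bin spacing:
df = fs / N = 96000 / 1024 = 93.75 Hz

93.75 Hz


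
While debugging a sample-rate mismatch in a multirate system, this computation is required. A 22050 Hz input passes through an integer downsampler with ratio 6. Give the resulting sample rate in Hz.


Decimation reduces the sample rate:
fs_out = fs_in / M
       = 22050 / 6
       = 3675.0 Hz

3675.0 Hz


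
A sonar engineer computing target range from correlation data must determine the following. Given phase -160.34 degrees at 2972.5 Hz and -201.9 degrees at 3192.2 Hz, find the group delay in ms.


Group delay from phase difference:
tau = -d(phi)/d(omega)
d(phi) = -41.56 deg = -0.725359 rad
d(omega) = 2*pi*(3192.2 - 2972.5) = 1380.4158 rad/s
tau = -(-0.725359) / 1380.4158
    = 0.5255 ms

0.5255 ms


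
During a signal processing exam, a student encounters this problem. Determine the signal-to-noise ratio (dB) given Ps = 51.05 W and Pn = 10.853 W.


SNR in decibels:
SNR = 10 * log10(Ps / Pn)
    = 10 * log10(51.05 / 10.853)
    = 10 * log10(4.7038)
    = 10 * 0.6724
    = 6.72 dB

6.72 dB


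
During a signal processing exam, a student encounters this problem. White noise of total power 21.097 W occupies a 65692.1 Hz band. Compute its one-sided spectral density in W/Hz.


Power spectral density:
PSD = P / BW
    = 21.097 / 65692.1
    = 0.00032115 W/Hz

0.00032115 W/Hz


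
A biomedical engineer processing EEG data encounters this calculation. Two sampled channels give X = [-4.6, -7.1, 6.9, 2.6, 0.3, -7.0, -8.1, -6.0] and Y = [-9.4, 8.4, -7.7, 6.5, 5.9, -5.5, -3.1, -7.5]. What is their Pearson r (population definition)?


Pearson correlation coefficient (population):
r = cov(X,Y) / (std(X) * std(Y))
Mean X = -2.875, Mean Y = -1.55
Cov(X,Y) = 2.7625
Std(X) = 5.129754, Std(Y) = 6.820557
r = 0.079

0.079


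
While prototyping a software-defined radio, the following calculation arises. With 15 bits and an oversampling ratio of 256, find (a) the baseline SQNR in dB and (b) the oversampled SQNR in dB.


Step 1 — baseline SQNR at Nyquist:
SQNR_base = 6.02*N + 1.76
          = 6.02*15 + 1.76
          = 92.06 dB

Step 2 — oversampling processing gain:
G = 10*log10(OSR) = 10*log10(256) = 24.08 dB

Step 3 — total:
SQNR_total = 92.06 + 24.08 = 116.14 dB

Base SQNR = 92.06 dB; oversampled SQNR = 116.14 dB


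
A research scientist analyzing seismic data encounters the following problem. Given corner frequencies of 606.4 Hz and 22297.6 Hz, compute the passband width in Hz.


Bandwidth is the difference of -3dB frequencies:
BW = f_high - f_low
   = 22297.6 - 606.4
   = 21691.2 Hz

21691.2 Hz


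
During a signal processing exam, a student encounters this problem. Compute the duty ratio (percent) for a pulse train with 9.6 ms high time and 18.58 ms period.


Duty cycle as a percentage:
DC = (t_on / T) * 100
   = (9.6 / 18.58) * 100
   = 0.516685 * 100
   = 51.67 %

51.67 %


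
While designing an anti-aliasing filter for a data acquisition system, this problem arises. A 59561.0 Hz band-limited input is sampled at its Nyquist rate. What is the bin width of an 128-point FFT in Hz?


Step 1 — Nyquist sampling rate:
fs = 2 * fmax = 2 * 59561.0 = 119122.0 Hz

Step 2 — DFT bin spacing:
df = fs / N = 119122.0 / 128 = 930.6406 Hz

930.6406 Hz


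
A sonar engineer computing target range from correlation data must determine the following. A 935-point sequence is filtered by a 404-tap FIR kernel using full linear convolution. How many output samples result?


Linear convolution output length:
L = N + M - 1
  = 935 + 404 - 1
  = 1338 samples

1338


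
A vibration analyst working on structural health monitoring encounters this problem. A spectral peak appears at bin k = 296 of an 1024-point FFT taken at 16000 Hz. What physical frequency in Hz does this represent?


Frequency of DFT bin k:
f_k = k * fs / N
    = 296 * 16000 / 1024
    = 4736000 / 1024
    = 4625.0 Hz

4625.0 Hz


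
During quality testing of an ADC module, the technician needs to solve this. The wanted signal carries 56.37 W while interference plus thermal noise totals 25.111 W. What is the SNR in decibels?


SNR in decibels:
SNR = 10 * log10(Ps / Pn)
    = 10 * log10(56.37 / 25.111)
    = 10 * log10(2.2448)
    = 10 * 0.3512
    = 3.51 dB

3.51 dB


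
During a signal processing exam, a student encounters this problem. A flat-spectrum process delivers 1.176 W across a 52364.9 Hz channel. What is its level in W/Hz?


Power spectral density:
PSD = P / BW
    = 1.176 / 52364.9
    = 2.246e-05 W/Hz

2.246e-05 W/Hz


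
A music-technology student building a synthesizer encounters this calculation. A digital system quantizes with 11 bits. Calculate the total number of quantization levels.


Number of quantization levels = 2^N
= 2^11
= 2048

2048


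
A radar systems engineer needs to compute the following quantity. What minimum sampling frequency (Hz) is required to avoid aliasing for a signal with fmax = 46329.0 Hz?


The Nyquist rate is twice the maximum frequency component.
fs_min = 2 * fmax
      = 2 * 46329.0
      = 92658.0 Hz

92658.0


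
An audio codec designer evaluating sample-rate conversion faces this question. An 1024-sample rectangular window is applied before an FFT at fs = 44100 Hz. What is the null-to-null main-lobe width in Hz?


Main lobe width for a rectangular window:
Width = 2 * fs / N
      = 2 * 44100 / 1024
      = 88200 / 1024
      = 86.133 Hz

86.133 Hz


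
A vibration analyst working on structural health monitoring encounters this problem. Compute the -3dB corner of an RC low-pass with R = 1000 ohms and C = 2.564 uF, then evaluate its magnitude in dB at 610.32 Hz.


Step 1 — cutoff frequency:
fc = 1 / (2*pi*R*C)
C = 2.564 uF = 2.564e-06 F
fc = 1 / (2*pi*1000*2.564e-06)
   = 62.0729 Hz

Step 2 — magnitude at f = 610.32 Hz:
|H(f)| = 1 / sqrt(1 + (f/fc)^2)
f/fc = 610.32 / 62.0729 = 9.83231
|H| = 1 / sqrt(1 + 96.67432) = 0.1011835
|H|_dB = 20*log10(0.1011835) = -19.9 dB

fc = 62.0729 Hz; |H(610.32 Hz)| = -19.9 dB


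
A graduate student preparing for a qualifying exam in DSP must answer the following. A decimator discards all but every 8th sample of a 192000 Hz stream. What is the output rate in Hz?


Decimation reduces the sample rate:
fs_out = fs_in / M
       = 192000 / 8
       = 24000.0 Hz

24000.0 Hz


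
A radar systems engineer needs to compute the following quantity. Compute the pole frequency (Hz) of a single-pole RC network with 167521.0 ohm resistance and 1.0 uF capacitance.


Cutoff frequency of a first-order RC filter:
fc = 1 / (2 * pi * R * C)
C = 1.0 uF = 1e-06 F
fc = 1 / (2 * pi * 167521.0 * 1e-06)
   = 1 / 1.052565485844
   = 0.95006 Hz

0.95006 Hz


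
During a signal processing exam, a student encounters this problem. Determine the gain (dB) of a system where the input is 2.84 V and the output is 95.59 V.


Voltage gain in dB:
G = 20 * log10(Vout / Vin)
  = 20 * log10(95.59 / 2.84)
  = 20 * log10(33.658451)
  = 20 * 1.527094
  = 30.54 dB

30.54 dB


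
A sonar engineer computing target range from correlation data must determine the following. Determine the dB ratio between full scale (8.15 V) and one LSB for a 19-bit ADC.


Dynamic range from full-scale to LSB:
V_min = V_max / 2^bits = 8.15 / 2^19
DR = 20 * log10(V_max / V_min)
   = 20 * log10(2^19)
   = 20 * 19 * log10(2)
   = 114.39 dB

114.39 dB


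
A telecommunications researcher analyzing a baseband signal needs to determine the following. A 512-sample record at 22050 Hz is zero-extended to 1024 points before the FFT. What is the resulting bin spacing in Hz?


Frequency resolution after zero-padding:
N_padded = 512 * 2 = 1024
df = fs / N_padded
   = 22050 / 1024
   = 21.5332 Hz

21.5332 Hz


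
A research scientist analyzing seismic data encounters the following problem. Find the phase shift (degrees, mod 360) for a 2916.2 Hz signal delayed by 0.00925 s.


Phase shift from frequency and time delay:
phi = 360 * f * t_delay
    = 360 * 2916.2 * 0.00925
    = 9710.95 degrees
    mod 360 = 350.95 degrees

350.95 degrees


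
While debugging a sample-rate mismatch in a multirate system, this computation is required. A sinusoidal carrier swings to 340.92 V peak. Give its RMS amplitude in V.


RMS voltage for a sinusoidal waveform:
V_rms = V_peak / sqrt(2)
      = 340.92 / 1.414214
      = 241.067 V

241.067 V


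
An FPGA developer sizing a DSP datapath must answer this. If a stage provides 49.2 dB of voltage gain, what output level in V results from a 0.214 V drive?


Output voltage from dB gain:
V_out = V_in * 10^(gain_dB / 20)
      = 0.214 * 10^(49.2 / 20)
      = 0.214 * 288.40315
      = 61.7183 V

61.7183 V


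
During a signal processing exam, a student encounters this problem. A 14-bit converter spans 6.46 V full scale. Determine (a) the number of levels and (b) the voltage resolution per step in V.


Step 1 — number of quantization levels:
L = 2^N = 2^14 = 16384

Step 2 — LSB step size:
delta = Vfs / L
      = 6.46 / 16384
      = 0.00039429 V

Levels = 16384; step size = 0.00039429 V


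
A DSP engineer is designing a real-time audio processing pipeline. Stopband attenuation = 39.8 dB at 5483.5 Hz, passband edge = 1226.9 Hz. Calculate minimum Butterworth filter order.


Butterworth filter order formula:
n = log10(10^(A/10) - 1) / (2 * log10(f_stop/f_pass))
10^(39.8/10) - 1 = 9548.9259
f_stop/f_pass = 5483.5 / 1226.9 = 4.4694
n = 3.0603 -> ceil = 4

4


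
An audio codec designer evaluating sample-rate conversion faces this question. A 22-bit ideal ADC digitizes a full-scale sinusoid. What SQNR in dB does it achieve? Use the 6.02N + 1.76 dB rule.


Theoretical SNR for a full-scale sinusoid:
SNR = 6.02 * N + 1.76
    = 6.02 * 22 + 1.76
    = 132.44 + 1.76
    = 134.2 dB

134.2 dB


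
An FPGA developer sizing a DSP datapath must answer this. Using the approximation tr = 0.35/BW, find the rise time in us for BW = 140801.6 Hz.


Rise time from bandwidth relationship:
tr = 0.35 / BW
   = 0.35 / 140801.6
   = 2.485767207e-06 s
   = 2.4858 us

2.4858 us
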